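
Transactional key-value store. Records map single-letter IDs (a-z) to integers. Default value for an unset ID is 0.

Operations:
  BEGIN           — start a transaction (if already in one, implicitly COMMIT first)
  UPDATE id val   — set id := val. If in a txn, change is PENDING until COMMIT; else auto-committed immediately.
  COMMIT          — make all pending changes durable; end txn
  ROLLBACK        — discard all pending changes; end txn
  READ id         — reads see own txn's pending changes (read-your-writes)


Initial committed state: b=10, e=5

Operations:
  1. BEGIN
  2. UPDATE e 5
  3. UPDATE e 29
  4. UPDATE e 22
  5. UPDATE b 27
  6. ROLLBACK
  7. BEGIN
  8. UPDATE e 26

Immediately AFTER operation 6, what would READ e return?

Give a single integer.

Initial committed: {b=10, e=5}
Op 1: BEGIN: in_txn=True, pending={}
Op 2: UPDATE e=5 (pending; pending now {e=5})
Op 3: UPDATE e=29 (pending; pending now {e=29})
Op 4: UPDATE e=22 (pending; pending now {e=22})
Op 5: UPDATE b=27 (pending; pending now {b=27, e=22})
Op 6: ROLLBACK: discarded pending ['b', 'e']; in_txn=False
After op 6: visible(e) = 5 (pending={}, committed={b=10, e=5})

Answer: 5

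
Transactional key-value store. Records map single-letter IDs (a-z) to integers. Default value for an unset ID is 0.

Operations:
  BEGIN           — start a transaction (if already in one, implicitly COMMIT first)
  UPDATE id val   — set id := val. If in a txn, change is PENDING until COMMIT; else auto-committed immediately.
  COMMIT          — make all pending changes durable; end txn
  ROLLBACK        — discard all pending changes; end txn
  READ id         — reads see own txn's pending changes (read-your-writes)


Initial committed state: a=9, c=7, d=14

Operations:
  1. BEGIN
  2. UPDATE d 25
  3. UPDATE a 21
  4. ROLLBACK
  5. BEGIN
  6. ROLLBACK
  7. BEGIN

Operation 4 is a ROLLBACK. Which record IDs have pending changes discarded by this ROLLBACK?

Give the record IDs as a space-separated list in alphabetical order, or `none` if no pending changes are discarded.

Answer: a d

Derivation:
Initial committed: {a=9, c=7, d=14}
Op 1: BEGIN: in_txn=True, pending={}
Op 2: UPDATE d=25 (pending; pending now {d=25})
Op 3: UPDATE a=21 (pending; pending now {a=21, d=25})
Op 4: ROLLBACK: discarded pending ['a', 'd']; in_txn=False
Op 5: BEGIN: in_txn=True, pending={}
Op 6: ROLLBACK: discarded pending []; in_txn=False
Op 7: BEGIN: in_txn=True, pending={}
ROLLBACK at op 4 discards: ['a', 'd']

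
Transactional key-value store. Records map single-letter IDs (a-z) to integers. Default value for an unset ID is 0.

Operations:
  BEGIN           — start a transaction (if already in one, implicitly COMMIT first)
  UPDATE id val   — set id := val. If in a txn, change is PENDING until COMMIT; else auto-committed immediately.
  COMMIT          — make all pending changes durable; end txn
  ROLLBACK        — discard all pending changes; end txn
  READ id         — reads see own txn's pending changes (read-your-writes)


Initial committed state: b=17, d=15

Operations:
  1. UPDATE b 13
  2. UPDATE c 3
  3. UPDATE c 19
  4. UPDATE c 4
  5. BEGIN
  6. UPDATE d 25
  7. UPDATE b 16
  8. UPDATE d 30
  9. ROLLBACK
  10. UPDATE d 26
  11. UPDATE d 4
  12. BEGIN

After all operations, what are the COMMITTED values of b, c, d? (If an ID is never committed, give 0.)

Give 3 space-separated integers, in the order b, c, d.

Answer: 13 4 4

Derivation:
Initial committed: {b=17, d=15}
Op 1: UPDATE b=13 (auto-commit; committed b=13)
Op 2: UPDATE c=3 (auto-commit; committed c=3)
Op 3: UPDATE c=19 (auto-commit; committed c=19)
Op 4: UPDATE c=4 (auto-commit; committed c=4)
Op 5: BEGIN: in_txn=True, pending={}
Op 6: UPDATE d=25 (pending; pending now {d=25})
Op 7: UPDATE b=16 (pending; pending now {b=16, d=25})
Op 8: UPDATE d=30 (pending; pending now {b=16, d=30})
Op 9: ROLLBACK: discarded pending ['b', 'd']; in_txn=False
Op 10: UPDATE d=26 (auto-commit; committed d=26)
Op 11: UPDATE d=4 (auto-commit; committed d=4)
Op 12: BEGIN: in_txn=True, pending={}
Final committed: {b=13, c=4, d=4}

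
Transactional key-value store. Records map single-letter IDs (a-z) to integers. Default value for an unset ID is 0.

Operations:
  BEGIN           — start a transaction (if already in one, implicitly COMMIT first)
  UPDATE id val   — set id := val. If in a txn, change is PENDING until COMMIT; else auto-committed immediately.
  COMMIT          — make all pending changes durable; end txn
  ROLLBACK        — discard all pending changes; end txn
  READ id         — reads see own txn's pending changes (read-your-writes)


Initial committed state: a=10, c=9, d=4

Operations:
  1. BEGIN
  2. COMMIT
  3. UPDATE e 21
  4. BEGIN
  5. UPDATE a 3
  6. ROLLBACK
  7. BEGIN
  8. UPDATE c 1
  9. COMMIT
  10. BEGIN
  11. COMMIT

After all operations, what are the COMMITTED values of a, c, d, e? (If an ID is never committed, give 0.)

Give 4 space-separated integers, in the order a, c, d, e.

Answer: 10 1 4 21

Derivation:
Initial committed: {a=10, c=9, d=4}
Op 1: BEGIN: in_txn=True, pending={}
Op 2: COMMIT: merged [] into committed; committed now {a=10, c=9, d=4}
Op 3: UPDATE e=21 (auto-commit; committed e=21)
Op 4: BEGIN: in_txn=True, pending={}
Op 5: UPDATE a=3 (pending; pending now {a=3})
Op 6: ROLLBACK: discarded pending ['a']; in_txn=False
Op 7: BEGIN: in_txn=True, pending={}
Op 8: UPDATE c=1 (pending; pending now {c=1})
Op 9: COMMIT: merged ['c'] into committed; committed now {a=10, c=1, d=4, e=21}
Op 10: BEGIN: in_txn=True, pending={}
Op 11: COMMIT: merged [] into committed; committed now {a=10, c=1, d=4, e=21}
Final committed: {a=10, c=1, d=4, e=21}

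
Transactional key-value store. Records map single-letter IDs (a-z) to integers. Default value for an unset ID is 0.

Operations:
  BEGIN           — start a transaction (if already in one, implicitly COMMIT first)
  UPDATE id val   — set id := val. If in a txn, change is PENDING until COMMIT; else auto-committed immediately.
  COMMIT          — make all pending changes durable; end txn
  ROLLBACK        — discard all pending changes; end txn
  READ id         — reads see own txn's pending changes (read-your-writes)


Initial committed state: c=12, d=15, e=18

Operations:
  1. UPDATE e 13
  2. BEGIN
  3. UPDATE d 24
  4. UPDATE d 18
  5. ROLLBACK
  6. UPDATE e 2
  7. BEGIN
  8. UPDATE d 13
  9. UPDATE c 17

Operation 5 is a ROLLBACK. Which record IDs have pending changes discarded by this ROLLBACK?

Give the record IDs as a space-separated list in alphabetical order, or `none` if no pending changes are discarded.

Initial committed: {c=12, d=15, e=18}
Op 1: UPDATE e=13 (auto-commit; committed e=13)
Op 2: BEGIN: in_txn=True, pending={}
Op 3: UPDATE d=24 (pending; pending now {d=24})
Op 4: UPDATE d=18 (pending; pending now {d=18})
Op 5: ROLLBACK: discarded pending ['d']; in_txn=False
Op 6: UPDATE e=2 (auto-commit; committed e=2)
Op 7: BEGIN: in_txn=True, pending={}
Op 8: UPDATE d=13 (pending; pending now {d=13})
Op 9: UPDATE c=17 (pending; pending now {c=17, d=13})
ROLLBACK at op 5 discards: ['d']

Answer: d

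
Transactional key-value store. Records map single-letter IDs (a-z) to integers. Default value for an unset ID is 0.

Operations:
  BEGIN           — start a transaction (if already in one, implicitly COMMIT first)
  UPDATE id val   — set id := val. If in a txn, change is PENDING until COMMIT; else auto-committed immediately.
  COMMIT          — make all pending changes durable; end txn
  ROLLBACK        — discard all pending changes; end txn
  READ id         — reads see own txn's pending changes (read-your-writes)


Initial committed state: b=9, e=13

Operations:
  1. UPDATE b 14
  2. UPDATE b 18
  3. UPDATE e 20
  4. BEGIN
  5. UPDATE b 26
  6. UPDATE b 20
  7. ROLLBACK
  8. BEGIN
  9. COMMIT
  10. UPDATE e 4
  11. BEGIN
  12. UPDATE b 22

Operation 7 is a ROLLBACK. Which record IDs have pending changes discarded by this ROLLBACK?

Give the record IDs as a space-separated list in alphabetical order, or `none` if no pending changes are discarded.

Initial committed: {b=9, e=13}
Op 1: UPDATE b=14 (auto-commit; committed b=14)
Op 2: UPDATE b=18 (auto-commit; committed b=18)
Op 3: UPDATE e=20 (auto-commit; committed e=20)
Op 4: BEGIN: in_txn=True, pending={}
Op 5: UPDATE b=26 (pending; pending now {b=26})
Op 6: UPDATE b=20 (pending; pending now {b=20})
Op 7: ROLLBACK: discarded pending ['b']; in_txn=False
Op 8: BEGIN: in_txn=True, pending={}
Op 9: COMMIT: merged [] into committed; committed now {b=18, e=20}
Op 10: UPDATE e=4 (auto-commit; committed e=4)
Op 11: BEGIN: in_txn=True, pending={}
Op 12: UPDATE b=22 (pending; pending now {b=22})
ROLLBACK at op 7 discards: ['b']

Answer: b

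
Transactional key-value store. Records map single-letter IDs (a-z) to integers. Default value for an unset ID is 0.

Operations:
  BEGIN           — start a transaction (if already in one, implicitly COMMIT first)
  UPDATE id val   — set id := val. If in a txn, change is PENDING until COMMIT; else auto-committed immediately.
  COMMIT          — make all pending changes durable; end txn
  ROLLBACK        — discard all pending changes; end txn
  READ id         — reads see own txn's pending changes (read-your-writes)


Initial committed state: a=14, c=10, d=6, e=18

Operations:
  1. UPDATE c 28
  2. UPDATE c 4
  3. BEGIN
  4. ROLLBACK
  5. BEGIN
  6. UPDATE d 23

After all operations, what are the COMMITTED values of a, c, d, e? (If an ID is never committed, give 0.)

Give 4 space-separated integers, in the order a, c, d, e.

Answer: 14 4 6 18

Derivation:
Initial committed: {a=14, c=10, d=6, e=18}
Op 1: UPDATE c=28 (auto-commit; committed c=28)
Op 2: UPDATE c=4 (auto-commit; committed c=4)
Op 3: BEGIN: in_txn=True, pending={}
Op 4: ROLLBACK: discarded pending []; in_txn=False
Op 5: BEGIN: in_txn=True, pending={}
Op 6: UPDATE d=23 (pending; pending now {d=23})
Final committed: {a=14, c=4, d=6, e=18}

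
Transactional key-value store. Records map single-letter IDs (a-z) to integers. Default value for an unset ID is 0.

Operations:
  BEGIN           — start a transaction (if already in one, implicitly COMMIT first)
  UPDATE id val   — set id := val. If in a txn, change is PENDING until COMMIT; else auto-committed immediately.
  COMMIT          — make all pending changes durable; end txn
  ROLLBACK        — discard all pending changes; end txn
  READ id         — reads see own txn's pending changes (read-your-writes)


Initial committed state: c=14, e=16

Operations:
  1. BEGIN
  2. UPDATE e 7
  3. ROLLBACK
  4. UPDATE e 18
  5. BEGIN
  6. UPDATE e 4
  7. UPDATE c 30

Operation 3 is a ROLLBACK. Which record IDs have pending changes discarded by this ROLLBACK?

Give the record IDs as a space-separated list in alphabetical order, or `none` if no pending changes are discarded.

Answer: e

Derivation:
Initial committed: {c=14, e=16}
Op 1: BEGIN: in_txn=True, pending={}
Op 2: UPDATE e=7 (pending; pending now {e=7})
Op 3: ROLLBACK: discarded pending ['e']; in_txn=False
Op 4: UPDATE e=18 (auto-commit; committed e=18)
Op 5: BEGIN: in_txn=True, pending={}
Op 6: UPDATE e=4 (pending; pending now {e=4})
Op 7: UPDATE c=30 (pending; pending now {c=30, e=4})
ROLLBACK at op 3 discards: ['e']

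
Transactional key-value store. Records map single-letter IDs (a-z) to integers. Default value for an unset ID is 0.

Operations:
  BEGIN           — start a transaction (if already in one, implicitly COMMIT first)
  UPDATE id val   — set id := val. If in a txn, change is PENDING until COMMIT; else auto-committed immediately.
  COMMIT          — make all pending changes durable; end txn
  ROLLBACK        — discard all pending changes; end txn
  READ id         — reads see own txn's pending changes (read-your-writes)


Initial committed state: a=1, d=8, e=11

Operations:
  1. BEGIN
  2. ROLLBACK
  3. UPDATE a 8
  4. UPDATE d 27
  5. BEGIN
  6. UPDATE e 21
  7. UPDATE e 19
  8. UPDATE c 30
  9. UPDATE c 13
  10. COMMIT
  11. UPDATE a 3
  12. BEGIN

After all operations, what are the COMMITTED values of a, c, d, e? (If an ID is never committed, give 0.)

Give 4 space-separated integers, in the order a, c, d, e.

Answer: 3 13 27 19

Derivation:
Initial committed: {a=1, d=8, e=11}
Op 1: BEGIN: in_txn=True, pending={}
Op 2: ROLLBACK: discarded pending []; in_txn=False
Op 3: UPDATE a=8 (auto-commit; committed a=8)
Op 4: UPDATE d=27 (auto-commit; committed d=27)
Op 5: BEGIN: in_txn=True, pending={}
Op 6: UPDATE e=21 (pending; pending now {e=21})
Op 7: UPDATE e=19 (pending; pending now {e=19})
Op 8: UPDATE c=30 (pending; pending now {c=30, e=19})
Op 9: UPDATE c=13 (pending; pending now {c=13, e=19})
Op 10: COMMIT: merged ['c', 'e'] into committed; committed now {a=8, c=13, d=27, e=19}
Op 11: UPDATE a=3 (auto-commit; committed a=3)
Op 12: BEGIN: in_txn=True, pending={}
Final committed: {a=3, c=13, d=27, e=19}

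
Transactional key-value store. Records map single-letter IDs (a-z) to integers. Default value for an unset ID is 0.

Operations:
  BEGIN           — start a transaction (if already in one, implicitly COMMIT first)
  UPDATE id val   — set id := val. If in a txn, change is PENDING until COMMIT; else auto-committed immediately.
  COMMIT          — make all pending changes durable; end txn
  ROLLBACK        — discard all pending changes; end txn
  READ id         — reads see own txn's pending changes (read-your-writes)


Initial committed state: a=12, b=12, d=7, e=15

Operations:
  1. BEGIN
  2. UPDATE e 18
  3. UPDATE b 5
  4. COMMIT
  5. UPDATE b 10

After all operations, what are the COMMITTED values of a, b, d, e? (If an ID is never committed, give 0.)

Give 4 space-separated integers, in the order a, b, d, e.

Answer: 12 10 7 18

Derivation:
Initial committed: {a=12, b=12, d=7, e=15}
Op 1: BEGIN: in_txn=True, pending={}
Op 2: UPDATE e=18 (pending; pending now {e=18})
Op 3: UPDATE b=5 (pending; pending now {b=5, e=18})
Op 4: COMMIT: merged ['b', 'e'] into committed; committed now {a=12, b=5, d=7, e=18}
Op 5: UPDATE b=10 (auto-commit; committed b=10)
Final committed: {a=12, b=10, d=7, e=18}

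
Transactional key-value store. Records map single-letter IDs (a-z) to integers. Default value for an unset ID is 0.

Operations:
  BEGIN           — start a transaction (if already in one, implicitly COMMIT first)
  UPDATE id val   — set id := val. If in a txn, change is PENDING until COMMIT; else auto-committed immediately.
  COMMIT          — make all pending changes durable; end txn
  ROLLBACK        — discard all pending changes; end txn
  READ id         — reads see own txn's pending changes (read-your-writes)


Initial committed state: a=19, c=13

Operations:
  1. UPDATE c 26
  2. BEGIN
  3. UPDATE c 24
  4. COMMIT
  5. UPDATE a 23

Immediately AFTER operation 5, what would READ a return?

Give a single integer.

Initial committed: {a=19, c=13}
Op 1: UPDATE c=26 (auto-commit; committed c=26)
Op 2: BEGIN: in_txn=True, pending={}
Op 3: UPDATE c=24 (pending; pending now {c=24})
Op 4: COMMIT: merged ['c'] into committed; committed now {a=19, c=24}
Op 5: UPDATE a=23 (auto-commit; committed a=23)
After op 5: visible(a) = 23 (pending={}, committed={a=23, c=24})

Answer: 23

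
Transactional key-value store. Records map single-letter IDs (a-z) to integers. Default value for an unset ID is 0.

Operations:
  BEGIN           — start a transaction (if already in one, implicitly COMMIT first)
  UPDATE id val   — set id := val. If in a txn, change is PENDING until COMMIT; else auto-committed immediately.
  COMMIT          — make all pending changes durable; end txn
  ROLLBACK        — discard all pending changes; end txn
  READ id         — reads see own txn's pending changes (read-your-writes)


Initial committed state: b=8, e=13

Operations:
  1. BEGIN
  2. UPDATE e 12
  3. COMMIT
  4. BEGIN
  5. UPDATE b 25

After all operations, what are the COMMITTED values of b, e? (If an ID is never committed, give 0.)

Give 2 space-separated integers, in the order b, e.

Initial committed: {b=8, e=13}
Op 1: BEGIN: in_txn=True, pending={}
Op 2: UPDATE e=12 (pending; pending now {e=12})
Op 3: COMMIT: merged ['e'] into committed; committed now {b=8, e=12}
Op 4: BEGIN: in_txn=True, pending={}
Op 5: UPDATE b=25 (pending; pending now {b=25})
Final committed: {b=8, e=12}

Answer: 8 12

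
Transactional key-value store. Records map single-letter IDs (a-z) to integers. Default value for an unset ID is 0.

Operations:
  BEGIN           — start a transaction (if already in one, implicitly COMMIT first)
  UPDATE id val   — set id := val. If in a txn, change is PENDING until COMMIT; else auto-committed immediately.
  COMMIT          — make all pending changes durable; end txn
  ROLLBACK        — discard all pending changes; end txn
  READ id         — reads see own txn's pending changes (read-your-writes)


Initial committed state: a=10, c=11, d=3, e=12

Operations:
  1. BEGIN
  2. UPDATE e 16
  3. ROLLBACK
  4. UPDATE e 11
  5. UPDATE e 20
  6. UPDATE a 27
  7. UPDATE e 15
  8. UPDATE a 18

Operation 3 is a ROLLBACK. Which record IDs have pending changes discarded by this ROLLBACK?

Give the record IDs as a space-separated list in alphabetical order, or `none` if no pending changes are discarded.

Initial committed: {a=10, c=11, d=3, e=12}
Op 1: BEGIN: in_txn=True, pending={}
Op 2: UPDATE e=16 (pending; pending now {e=16})
Op 3: ROLLBACK: discarded pending ['e']; in_txn=False
Op 4: UPDATE e=11 (auto-commit; committed e=11)
Op 5: UPDATE e=20 (auto-commit; committed e=20)
Op 6: UPDATE a=27 (auto-commit; committed a=27)
Op 7: UPDATE e=15 (auto-commit; committed e=15)
Op 8: UPDATE a=18 (auto-commit; committed a=18)
ROLLBACK at op 3 discards: ['e']

Answer: e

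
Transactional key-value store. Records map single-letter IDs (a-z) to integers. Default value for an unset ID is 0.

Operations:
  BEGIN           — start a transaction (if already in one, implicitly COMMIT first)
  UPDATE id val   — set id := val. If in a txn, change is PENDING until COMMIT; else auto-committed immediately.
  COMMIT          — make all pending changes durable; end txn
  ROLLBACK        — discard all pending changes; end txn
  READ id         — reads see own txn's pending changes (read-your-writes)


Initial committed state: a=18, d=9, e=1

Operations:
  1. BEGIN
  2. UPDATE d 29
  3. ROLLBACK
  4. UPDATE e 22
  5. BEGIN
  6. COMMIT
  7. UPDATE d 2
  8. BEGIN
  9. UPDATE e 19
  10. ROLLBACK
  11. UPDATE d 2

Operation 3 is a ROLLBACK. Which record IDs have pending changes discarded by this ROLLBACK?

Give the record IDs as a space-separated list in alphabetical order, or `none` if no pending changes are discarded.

Answer: d

Derivation:
Initial committed: {a=18, d=9, e=1}
Op 1: BEGIN: in_txn=True, pending={}
Op 2: UPDATE d=29 (pending; pending now {d=29})
Op 3: ROLLBACK: discarded pending ['d']; in_txn=False
Op 4: UPDATE e=22 (auto-commit; committed e=22)
Op 5: BEGIN: in_txn=True, pending={}
Op 6: COMMIT: merged [] into committed; committed now {a=18, d=9, e=22}
Op 7: UPDATE d=2 (auto-commit; committed d=2)
Op 8: BEGIN: in_txn=True, pending={}
Op 9: UPDATE e=19 (pending; pending now {e=19})
Op 10: ROLLBACK: discarded pending ['e']; in_txn=False
Op 11: UPDATE d=2 (auto-commit; committed d=2)
ROLLBACK at op 3 discards: ['d']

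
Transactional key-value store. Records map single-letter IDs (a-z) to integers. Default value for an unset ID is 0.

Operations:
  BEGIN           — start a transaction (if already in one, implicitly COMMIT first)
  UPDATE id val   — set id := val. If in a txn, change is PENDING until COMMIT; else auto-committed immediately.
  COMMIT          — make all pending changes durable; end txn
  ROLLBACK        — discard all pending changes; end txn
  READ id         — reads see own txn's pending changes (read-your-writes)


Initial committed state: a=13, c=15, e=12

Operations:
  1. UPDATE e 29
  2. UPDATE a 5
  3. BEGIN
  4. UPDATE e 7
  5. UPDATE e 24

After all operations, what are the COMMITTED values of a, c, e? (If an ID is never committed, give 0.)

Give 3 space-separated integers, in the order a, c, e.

Initial committed: {a=13, c=15, e=12}
Op 1: UPDATE e=29 (auto-commit; committed e=29)
Op 2: UPDATE a=5 (auto-commit; committed a=5)
Op 3: BEGIN: in_txn=True, pending={}
Op 4: UPDATE e=7 (pending; pending now {e=7})
Op 5: UPDATE e=24 (pending; pending now {e=24})
Final committed: {a=5, c=15, e=29}

Answer: 5 15 29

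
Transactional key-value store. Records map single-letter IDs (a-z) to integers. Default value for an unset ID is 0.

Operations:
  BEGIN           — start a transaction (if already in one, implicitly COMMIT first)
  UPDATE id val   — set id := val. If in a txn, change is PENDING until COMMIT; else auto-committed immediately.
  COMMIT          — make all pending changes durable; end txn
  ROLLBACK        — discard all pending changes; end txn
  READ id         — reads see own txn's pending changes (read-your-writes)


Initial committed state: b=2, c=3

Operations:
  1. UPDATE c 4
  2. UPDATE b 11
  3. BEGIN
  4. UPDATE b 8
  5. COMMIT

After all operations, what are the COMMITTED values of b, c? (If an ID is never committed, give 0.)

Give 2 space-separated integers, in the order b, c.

Initial committed: {b=2, c=3}
Op 1: UPDATE c=4 (auto-commit; committed c=4)
Op 2: UPDATE b=11 (auto-commit; committed b=11)
Op 3: BEGIN: in_txn=True, pending={}
Op 4: UPDATE b=8 (pending; pending now {b=8})
Op 5: COMMIT: merged ['b'] into committed; committed now {b=8, c=4}
Final committed: {b=8, c=4}

Answer: 8 4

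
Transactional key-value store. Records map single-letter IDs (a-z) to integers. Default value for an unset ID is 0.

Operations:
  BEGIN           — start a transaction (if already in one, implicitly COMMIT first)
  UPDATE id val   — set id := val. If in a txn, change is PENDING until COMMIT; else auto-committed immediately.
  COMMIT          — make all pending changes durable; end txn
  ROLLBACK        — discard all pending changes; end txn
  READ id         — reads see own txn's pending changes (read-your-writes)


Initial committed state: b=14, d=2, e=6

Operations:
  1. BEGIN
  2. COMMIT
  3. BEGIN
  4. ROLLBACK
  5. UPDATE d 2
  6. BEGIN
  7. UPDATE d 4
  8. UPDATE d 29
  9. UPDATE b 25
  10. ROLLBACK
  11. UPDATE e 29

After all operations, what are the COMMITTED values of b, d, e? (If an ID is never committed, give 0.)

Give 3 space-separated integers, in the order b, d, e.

Initial committed: {b=14, d=2, e=6}
Op 1: BEGIN: in_txn=True, pending={}
Op 2: COMMIT: merged [] into committed; committed now {b=14, d=2, e=6}
Op 3: BEGIN: in_txn=True, pending={}
Op 4: ROLLBACK: discarded pending []; in_txn=False
Op 5: UPDATE d=2 (auto-commit; committed d=2)
Op 6: BEGIN: in_txn=True, pending={}
Op 7: UPDATE d=4 (pending; pending now {d=4})
Op 8: UPDATE d=29 (pending; pending now {d=29})
Op 9: UPDATE b=25 (pending; pending now {b=25, d=29})
Op 10: ROLLBACK: discarded pending ['b', 'd']; in_txn=False
Op 11: UPDATE e=29 (auto-commit; committed e=29)
Final committed: {b=14, d=2, e=29}

Answer: 14 2 29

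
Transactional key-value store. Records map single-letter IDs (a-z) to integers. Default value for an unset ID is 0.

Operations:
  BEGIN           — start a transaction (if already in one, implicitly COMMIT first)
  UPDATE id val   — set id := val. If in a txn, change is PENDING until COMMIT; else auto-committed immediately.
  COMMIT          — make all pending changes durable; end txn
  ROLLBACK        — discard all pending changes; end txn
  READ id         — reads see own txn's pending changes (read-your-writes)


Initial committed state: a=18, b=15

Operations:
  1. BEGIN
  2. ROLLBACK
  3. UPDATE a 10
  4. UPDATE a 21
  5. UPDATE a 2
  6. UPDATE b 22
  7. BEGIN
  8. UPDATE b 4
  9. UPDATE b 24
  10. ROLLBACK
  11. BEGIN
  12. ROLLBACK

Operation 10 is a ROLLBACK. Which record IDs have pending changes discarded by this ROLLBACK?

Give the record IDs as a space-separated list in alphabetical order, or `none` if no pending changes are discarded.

Initial committed: {a=18, b=15}
Op 1: BEGIN: in_txn=True, pending={}
Op 2: ROLLBACK: discarded pending []; in_txn=False
Op 3: UPDATE a=10 (auto-commit; committed a=10)
Op 4: UPDATE a=21 (auto-commit; committed a=21)
Op 5: UPDATE a=2 (auto-commit; committed a=2)
Op 6: UPDATE b=22 (auto-commit; committed b=22)
Op 7: BEGIN: in_txn=True, pending={}
Op 8: UPDATE b=4 (pending; pending now {b=4})
Op 9: UPDATE b=24 (pending; pending now {b=24})
Op 10: ROLLBACK: discarded pending ['b']; in_txn=False
Op 11: BEGIN: in_txn=True, pending={}
Op 12: ROLLBACK: discarded pending []; in_txn=False
ROLLBACK at op 10 discards: ['b']

Answer: b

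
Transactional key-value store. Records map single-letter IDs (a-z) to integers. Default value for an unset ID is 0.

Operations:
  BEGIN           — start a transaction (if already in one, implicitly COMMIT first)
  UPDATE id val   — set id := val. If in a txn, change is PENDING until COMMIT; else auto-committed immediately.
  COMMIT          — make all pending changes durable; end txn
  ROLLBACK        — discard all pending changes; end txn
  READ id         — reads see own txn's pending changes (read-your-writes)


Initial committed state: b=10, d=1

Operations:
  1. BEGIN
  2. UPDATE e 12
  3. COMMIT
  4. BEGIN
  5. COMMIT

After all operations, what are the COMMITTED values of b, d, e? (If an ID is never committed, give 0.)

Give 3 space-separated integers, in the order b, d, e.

Initial committed: {b=10, d=1}
Op 1: BEGIN: in_txn=True, pending={}
Op 2: UPDATE e=12 (pending; pending now {e=12})
Op 3: COMMIT: merged ['e'] into committed; committed now {b=10, d=1, e=12}
Op 4: BEGIN: in_txn=True, pending={}
Op 5: COMMIT: merged [] into committed; committed now {b=10, d=1, e=12}
Final committed: {b=10, d=1, e=12}

Answer: 10 1 12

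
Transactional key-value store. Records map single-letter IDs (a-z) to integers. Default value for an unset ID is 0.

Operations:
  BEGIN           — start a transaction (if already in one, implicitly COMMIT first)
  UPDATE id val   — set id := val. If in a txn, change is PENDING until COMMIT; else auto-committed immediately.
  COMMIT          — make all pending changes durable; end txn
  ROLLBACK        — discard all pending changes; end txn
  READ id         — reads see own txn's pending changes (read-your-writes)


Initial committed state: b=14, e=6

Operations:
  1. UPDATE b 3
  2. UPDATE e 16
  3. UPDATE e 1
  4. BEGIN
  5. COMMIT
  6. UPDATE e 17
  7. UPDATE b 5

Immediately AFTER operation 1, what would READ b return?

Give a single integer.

Initial committed: {b=14, e=6}
Op 1: UPDATE b=3 (auto-commit; committed b=3)
After op 1: visible(b) = 3 (pending={}, committed={b=3, e=6})

Answer: 3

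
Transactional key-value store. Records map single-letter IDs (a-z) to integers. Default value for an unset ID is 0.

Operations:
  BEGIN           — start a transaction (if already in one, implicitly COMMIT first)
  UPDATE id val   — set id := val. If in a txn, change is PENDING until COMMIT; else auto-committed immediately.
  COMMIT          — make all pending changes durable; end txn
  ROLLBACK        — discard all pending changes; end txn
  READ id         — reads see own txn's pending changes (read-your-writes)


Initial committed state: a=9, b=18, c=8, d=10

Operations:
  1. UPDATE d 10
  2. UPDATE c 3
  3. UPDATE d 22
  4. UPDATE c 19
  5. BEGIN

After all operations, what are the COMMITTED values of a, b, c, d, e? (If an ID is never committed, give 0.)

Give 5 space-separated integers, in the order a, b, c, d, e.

Answer: 9 18 19 22 0

Derivation:
Initial committed: {a=9, b=18, c=8, d=10}
Op 1: UPDATE d=10 (auto-commit; committed d=10)
Op 2: UPDATE c=3 (auto-commit; committed c=3)
Op 3: UPDATE d=22 (auto-commit; committed d=22)
Op 4: UPDATE c=19 (auto-commit; committed c=19)
Op 5: BEGIN: in_txn=True, pending={}
Final committed: {a=9, b=18, c=19, d=22}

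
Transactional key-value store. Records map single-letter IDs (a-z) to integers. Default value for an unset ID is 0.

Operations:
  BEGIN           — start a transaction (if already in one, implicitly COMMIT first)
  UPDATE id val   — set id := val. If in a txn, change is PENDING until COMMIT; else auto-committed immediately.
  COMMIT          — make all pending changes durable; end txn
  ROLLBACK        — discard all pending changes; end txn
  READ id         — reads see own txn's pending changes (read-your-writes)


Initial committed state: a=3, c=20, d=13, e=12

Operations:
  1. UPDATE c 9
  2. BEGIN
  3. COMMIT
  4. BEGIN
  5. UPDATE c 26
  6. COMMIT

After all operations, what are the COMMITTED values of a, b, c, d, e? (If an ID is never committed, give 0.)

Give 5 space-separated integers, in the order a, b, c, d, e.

Answer: 3 0 26 13 12

Derivation:
Initial committed: {a=3, c=20, d=13, e=12}
Op 1: UPDATE c=9 (auto-commit; committed c=9)
Op 2: BEGIN: in_txn=True, pending={}
Op 3: COMMIT: merged [] into committed; committed now {a=3, c=9, d=13, e=12}
Op 4: BEGIN: in_txn=True, pending={}
Op 5: UPDATE c=26 (pending; pending now {c=26})
Op 6: COMMIT: merged ['c'] into committed; committed now {a=3, c=26, d=13, e=12}
Final committed: {a=3, c=26, d=13, e=12}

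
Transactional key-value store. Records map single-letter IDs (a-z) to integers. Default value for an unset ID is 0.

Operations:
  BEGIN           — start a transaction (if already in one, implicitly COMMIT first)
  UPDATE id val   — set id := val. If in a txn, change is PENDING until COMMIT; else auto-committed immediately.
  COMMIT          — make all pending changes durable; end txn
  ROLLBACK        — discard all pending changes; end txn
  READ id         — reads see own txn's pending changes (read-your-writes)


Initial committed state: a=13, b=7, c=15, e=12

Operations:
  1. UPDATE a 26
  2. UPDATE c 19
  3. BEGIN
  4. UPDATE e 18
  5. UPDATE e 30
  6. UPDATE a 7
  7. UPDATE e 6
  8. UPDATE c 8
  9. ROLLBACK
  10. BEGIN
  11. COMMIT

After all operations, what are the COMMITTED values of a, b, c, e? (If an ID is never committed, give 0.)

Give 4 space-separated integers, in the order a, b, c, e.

Answer: 26 7 19 12

Derivation:
Initial committed: {a=13, b=7, c=15, e=12}
Op 1: UPDATE a=26 (auto-commit; committed a=26)
Op 2: UPDATE c=19 (auto-commit; committed c=19)
Op 3: BEGIN: in_txn=True, pending={}
Op 4: UPDATE e=18 (pending; pending now {e=18})
Op 5: UPDATE e=30 (pending; pending now {e=30})
Op 6: UPDATE a=7 (pending; pending now {a=7, e=30})
Op 7: UPDATE e=6 (pending; pending now {a=7, e=6})
Op 8: UPDATE c=8 (pending; pending now {a=7, c=8, e=6})
Op 9: ROLLBACK: discarded pending ['a', 'c', 'e']; in_txn=False
Op 10: BEGIN: in_txn=True, pending={}
Op 11: COMMIT: merged [] into committed; committed now {a=26, b=7, c=19, e=12}
Final committed: {a=26, b=7, c=19, e=12}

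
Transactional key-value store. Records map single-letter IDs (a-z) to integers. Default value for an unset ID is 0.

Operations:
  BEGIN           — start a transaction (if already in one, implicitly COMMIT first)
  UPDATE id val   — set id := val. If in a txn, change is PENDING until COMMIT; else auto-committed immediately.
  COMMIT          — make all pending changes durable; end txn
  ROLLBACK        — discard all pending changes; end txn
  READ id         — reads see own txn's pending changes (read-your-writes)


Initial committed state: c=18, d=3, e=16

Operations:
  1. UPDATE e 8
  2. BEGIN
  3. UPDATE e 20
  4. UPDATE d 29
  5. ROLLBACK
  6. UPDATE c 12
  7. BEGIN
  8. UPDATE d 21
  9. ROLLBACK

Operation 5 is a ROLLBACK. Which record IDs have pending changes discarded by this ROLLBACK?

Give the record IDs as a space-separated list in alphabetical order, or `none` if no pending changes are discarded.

Answer: d e

Derivation:
Initial committed: {c=18, d=3, e=16}
Op 1: UPDATE e=8 (auto-commit; committed e=8)
Op 2: BEGIN: in_txn=True, pending={}
Op 3: UPDATE e=20 (pending; pending now {e=20})
Op 4: UPDATE d=29 (pending; pending now {d=29, e=20})
Op 5: ROLLBACK: discarded pending ['d', 'e']; in_txn=False
Op 6: UPDATE c=12 (auto-commit; committed c=12)
Op 7: BEGIN: in_txn=True, pending={}
Op 8: UPDATE d=21 (pending; pending now {d=21})
Op 9: ROLLBACK: discarded pending ['d']; in_txn=False
ROLLBACK at op 5 discards: ['d', 'e']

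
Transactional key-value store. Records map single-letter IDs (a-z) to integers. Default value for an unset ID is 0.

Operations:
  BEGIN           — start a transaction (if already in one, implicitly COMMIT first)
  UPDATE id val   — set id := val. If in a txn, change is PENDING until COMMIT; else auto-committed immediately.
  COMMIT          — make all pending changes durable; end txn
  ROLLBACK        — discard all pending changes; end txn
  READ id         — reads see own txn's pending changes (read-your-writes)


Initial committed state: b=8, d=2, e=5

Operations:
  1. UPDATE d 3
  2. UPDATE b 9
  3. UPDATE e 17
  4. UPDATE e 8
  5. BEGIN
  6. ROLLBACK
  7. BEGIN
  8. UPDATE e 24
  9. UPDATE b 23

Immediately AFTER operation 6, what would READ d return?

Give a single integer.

Answer: 3

Derivation:
Initial committed: {b=8, d=2, e=5}
Op 1: UPDATE d=3 (auto-commit; committed d=3)
Op 2: UPDATE b=9 (auto-commit; committed b=9)
Op 3: UPDATE e=17 (auto-commit; committed e=17)
Op 4: UPDATE e=8 (auto-commit; committed e=8)
Op 5: BEGIN: in_txn=True, pending={}
Op 6: ROLLBACK: discarded pending []; in_txn=False
After op 6: visible(d) = 3 (pending={}, committed={b=9, d=3, e=8})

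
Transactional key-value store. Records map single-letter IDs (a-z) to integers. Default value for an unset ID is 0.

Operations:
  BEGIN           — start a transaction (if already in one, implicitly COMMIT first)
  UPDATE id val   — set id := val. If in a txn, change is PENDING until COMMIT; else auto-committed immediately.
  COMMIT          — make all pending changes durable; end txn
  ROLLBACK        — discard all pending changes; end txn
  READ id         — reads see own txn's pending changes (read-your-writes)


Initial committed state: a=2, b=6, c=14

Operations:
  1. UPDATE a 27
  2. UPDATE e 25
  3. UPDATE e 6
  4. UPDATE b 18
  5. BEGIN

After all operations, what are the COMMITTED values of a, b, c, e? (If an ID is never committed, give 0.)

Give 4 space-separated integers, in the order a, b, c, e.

Answer: 27 18 14 6

Derivation:
Initial committed: {a=2, b=6, c=14}
Op 1: UPDATE a=27 (auto-commit; committed a=27)
Op 2: UPDATE e=25 (auto-commit; committed e=25)
Op 3: UPDATE e=6 (auto-commit; committed e=6)
Op 4: UPDATE b=18 (auto-commit; committed b=18)
Op 5: BEGIN: in_txn=True, pending={}
Final committed: {a=27, b=18, c=14, e=6}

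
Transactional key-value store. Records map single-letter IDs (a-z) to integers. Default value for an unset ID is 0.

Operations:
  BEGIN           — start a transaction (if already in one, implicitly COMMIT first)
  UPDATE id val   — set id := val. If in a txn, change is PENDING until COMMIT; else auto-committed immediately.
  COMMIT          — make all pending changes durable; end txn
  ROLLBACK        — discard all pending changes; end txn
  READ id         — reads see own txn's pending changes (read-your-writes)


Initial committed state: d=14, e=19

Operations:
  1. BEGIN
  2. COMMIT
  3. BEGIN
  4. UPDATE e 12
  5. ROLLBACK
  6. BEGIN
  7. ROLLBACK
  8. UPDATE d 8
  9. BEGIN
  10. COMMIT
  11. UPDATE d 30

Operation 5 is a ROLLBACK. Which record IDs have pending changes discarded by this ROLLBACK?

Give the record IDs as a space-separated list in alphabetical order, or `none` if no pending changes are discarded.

Initial committed: {d=14, e=19}
Op 1: BEGIN: in_txn=True, pending={}
Op 2: COMMIT: merged [] into committed; committed now {d=14, e=19}
Op 3: BEGIN: in_txn=True, pending={}
Op 4: UPDATE e=12 (pending; pending now {e=12})
Op 5: ROLLBACK: discarded pending ['e']; in_txn=False
Op 6: BEGIN: in_txn=True, pending={}
Op 7: ROLLBACK: discarded pending []; in_txn=False
Op 8: UPDATE d=8 (auto-commit; committed d=8)
Op 9: BEGIN: in_txn=True, pending={}
Op 10: COMMIT: merged [] into committed; committed now {d=8, e=19}
Op 11: UPDATE d=30 (auto-commit; committed d=30)
ROLLBACK at op 5 discards: ['e']

Answer: e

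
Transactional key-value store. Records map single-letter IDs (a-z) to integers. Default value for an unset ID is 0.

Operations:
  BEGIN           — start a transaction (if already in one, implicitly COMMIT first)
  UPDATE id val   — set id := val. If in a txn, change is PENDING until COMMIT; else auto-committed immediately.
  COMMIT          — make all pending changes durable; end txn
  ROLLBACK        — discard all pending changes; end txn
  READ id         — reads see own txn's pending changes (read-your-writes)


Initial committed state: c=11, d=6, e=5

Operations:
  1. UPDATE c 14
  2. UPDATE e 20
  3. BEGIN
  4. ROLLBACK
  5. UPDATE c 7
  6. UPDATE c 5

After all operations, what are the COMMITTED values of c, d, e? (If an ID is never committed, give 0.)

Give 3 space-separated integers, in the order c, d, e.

Initial committed: {c=11, d=6, e=5}
Op 1: UPDATE c=14 (auto-commit; committed c=14)
Op 2: UPDATE e=20 (auto-commit; committed e=20)
Op 3: BEGIN: in_txn=True, pending={}
Op 4: ROLLBACK: discarded pending []; in_txn=False
Op 5: UPDATE c=7 (auto-commit; committed c=7)
Op 6: UPDATE c=5 (auto-commit; committed c=5)
Final committed: {c=5, d=6, e=20}

Answer: 5 6 20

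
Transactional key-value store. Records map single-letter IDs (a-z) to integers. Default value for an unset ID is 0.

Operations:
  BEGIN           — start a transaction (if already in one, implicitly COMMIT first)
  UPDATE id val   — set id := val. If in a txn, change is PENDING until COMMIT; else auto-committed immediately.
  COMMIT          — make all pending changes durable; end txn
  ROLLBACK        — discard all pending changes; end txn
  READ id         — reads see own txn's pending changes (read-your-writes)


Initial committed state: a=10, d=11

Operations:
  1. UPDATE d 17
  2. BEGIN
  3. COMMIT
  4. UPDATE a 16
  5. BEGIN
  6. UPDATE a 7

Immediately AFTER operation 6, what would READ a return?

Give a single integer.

Answer: 7

Derivation:
Initial committed: {a=10, d=11}
Op 1: UPDATE d=17 (auto-commit; committed d=17)
Op 2: BEGIN: in_txn=True, pending={}
Op 3: COMMIT: merged [] into committed; committed now {a=10, d=17}
Op 4: UPDATE a=16 (auto-commit; committed a=16)
Op 5: BEGIN: in_txn=True, pending={}
Op 6: UPDATE a=7 (pending; pending now {a=7})
After op 6: visible(a) = 7 (pending={a=7}, committed={a=16, d=17})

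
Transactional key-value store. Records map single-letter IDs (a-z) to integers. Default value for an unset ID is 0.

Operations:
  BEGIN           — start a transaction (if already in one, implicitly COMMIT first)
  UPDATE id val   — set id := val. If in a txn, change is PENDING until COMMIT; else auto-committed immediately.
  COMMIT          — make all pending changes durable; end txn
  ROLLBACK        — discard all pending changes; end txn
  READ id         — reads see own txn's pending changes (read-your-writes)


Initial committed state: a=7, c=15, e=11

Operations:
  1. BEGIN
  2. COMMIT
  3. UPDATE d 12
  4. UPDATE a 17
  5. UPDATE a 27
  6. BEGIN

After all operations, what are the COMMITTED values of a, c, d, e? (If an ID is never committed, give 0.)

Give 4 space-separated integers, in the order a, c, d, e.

Answer: 27 15 12 11

Derivation:
Initial committed: {a=7, c=15, e=11}
Op 1: BEGIN: in_txn=True, pending={}
Op 2: COMMIT: merged [] into committed; committed now {a=7, c=15, e=11}
Op 3: UPDATE d=12 (auto-commit; committed d=12)
Op 4: UPDATE a=17 (auto-commit; committed a=17)
Op 5: UPDATE a=27 (auto-commit; committed a=27)
Op 6: BEGIN: in_txn=True, pending={}
Final committed: {a=27, c=15, d=12, e=11}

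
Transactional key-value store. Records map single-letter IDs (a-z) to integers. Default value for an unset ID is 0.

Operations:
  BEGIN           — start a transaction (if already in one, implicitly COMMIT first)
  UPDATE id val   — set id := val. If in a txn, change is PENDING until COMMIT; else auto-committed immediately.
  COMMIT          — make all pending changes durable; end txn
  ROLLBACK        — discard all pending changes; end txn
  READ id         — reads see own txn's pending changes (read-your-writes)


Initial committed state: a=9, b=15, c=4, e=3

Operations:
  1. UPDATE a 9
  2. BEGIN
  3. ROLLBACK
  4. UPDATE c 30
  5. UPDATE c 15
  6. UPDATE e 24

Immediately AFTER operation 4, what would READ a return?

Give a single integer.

Initial committed: {a=9, b=15, c=4, e=3}
Op 1: UPDATE a=9 (auto-commit; committed a=9)
Op 2: BEGIN: in_txn=True, pending={}
Op 3: ROLLBACK: discarded pending []; in_txn=False
Op 4: UPDATE c=30 (auto-commit; committed c=30)
After op 4: visible(a) = 9 (pending={}, committed={a=9, b=15, c=30, e=3})

Answer: 9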